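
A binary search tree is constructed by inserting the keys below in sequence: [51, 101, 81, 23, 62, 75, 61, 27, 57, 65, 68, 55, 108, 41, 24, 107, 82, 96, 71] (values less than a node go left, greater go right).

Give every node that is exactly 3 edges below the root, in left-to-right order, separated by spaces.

Insert 51: tree is empty, so 51 becomes the root.
Insert 101: 101 > 51 → go right. Place as right child of 51.
Insert 81: 81 > 51 → go right; 81 < 101 → go left. Place as left child of 101.
Insert 23: 23 < 51 → go left. Place as left child of 51.
Insert 62: 62 > 51 → go right; 62 < 101 → go left; 62 < 81 → go left. Place as left child of 81.
Insert 75: 75 > 51 → go right; 75 < 101 → go left; 75 < 81 → go left; 75 > 62 → go right. Place as right child of 62.
Insert 61: 61 > 51 → go right; 61 < 101 → go left; 61 < 81 → go left; 61 < 62 → go left. Place as left child of 62.
Insert 27: 27 < 51 → go left; 27 > 23 → go right. Place as right child of 23.
Insert 57: 57 > 51 → go right; 57 < 101 → go left; 57 < 81 → go left; 57 < 62 → go left; 57 < 61 → go left. Place as left child of 61.
Insert 65: 65 > 51 → go right; 65 < 101 → go left; 65 < 81 → go left; 65 > 62 → go right; 65 < 75 → go left. Place as left child of 75.
Insert 68: 68 > 51 → go right; 68 < 101 → go left; 68 < 81 → go left; 68 > 62 → go right; 68 < 75 → go left; 68 > 65 → go right. Place as right child of 65.
Insert 55: 55 > 51 → go right; 55 < 101 → go left; 55 < 81 → go left; 55 < 62 → go left; 55 < 61 → go left; 55 < 57 → go left. Place as left child of 57.
Insert 108: 108 > 51 → go right; 108 > 101 → go right. Place as right child of 101.
Insert 41: 41 < 51 → go left; 41 > 23 → go right; 41 > 27 → go right. Place as right child of 27.
Insert 24: 24 < 51 → go left; 24 > 23 → go right; 24 < 27 → go left. Place as left child of 27.
Insert 107: 107 > 51 → go right; 107 > 101 → go right; 107 < 108 → go left. Place as left child of 108.
Insert 82: 82 > 51 → go right; 82 < 101 → go left; 82 > 81 → go right. Place as right child of 81.
Insert 96: 96 > 51 → go right; 96 < 101 → go left; 96 > 81 → go right; 96 > 82 → go right. Place as right child of 82.
Insert 71: 71 > 51 → go right; 71 < 101 → go left; 71 < 81 → go left; 71 > 62 → go right; 71 < 75 → go left; 71 > 65 → go right; 71 > 68 → go right. Place as right child of 68.

24 41 62 82 107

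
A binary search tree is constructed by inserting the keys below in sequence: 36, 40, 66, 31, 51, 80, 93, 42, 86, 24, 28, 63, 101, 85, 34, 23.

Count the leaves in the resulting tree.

7

Insert 36: tree is empty, so 36 becomes the root.
Insert 40: 40 > 36 → go right. Place as right child of 36.
Insert 66: 66 > 36 → go right; 66 > 40 → go right. Place as right child of 40.
Insert 31: 31 < 36 → go left. Place as left child of 36.
Insert 51: 51 > 36 → go right; 51 > 40 → go right; 51 < 66 → go left. Place as left child of 66.
Insert 80: 80 > 36 → go right; 80 > 40 → go right; 80 > 66 → go right. Place as right child of 66.
Insert 93: 93 > 36 → go right; 93 > 40 → go right; 93 > 66 → go right; 93 > 80 → go right. Place as right child of 80.
Insert 42: 42 > 36 → go right; 42 > 40 → go right; 42 < 66 → go left; 42 < 51 → go left. Place as left child of 51.
Insert 86: 86 > 36 → go right; 86 > 40 → go right; 86 > 66 → go right; 86 > 80 → go right; 86 < 93 → go left. Place as left child of 93.
Insert 24: 24 < 36 → go left; 24 < 31 → go left. Place as left child of 31.
Insert 28: 28 < 36 → go left; 28 < 31 → go left; 28 > 24 → go right. Place as right child of 24.
Insert 63: 63 > 36 → go right; 63 > 40 → go right; 63 < 66 → go left; 63 > 51 → go right. Place as right child of 51.
Insert 101: 101 > 36 → go right; 101 > 40 → go right; 101 > 66 → go right; 101 > 80 → go right; 101 > 93 → go right. Place as right child of 93.
Insert 85: 85 > 36 → go right; 85 > 40 → go right; 85 > 66 → go right; 85 > 80 → go right; 85 < 93 → go left; 85 < 86 → go left. Place as left child of 86.
Insert 34: 34 < 36 → go left; 34 > 31 → go right. Place as right child of 31.
Insert 23: 23 < 36 → go left; 23 < 31 → go left; 23 < 24 → go left. Place as left child of 24.

Leaves: 23, 28, 34, 42, 63, 85, 101 — 7 in total.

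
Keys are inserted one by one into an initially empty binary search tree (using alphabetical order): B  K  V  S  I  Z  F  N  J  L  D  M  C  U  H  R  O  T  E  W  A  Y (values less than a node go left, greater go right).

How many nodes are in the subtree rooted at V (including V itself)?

12

Resulting structure (node: left, right):
  B: L=A, R=K
  K: L=I, R=V
  V: L=S, R=Z
  S: L=N, R=U
  I: L=F, R=J
  Z: L=W, R=–
  F: L=D, R=H
  N: L=L, R=R
  J: L=–, R=–
  L: L=–, R=M
  D: L=C, R=E
  M: L=–, R=–
  C: L=–, R=–
  U: L=T, R=–
  H: L=–, R=–
  R: L=O, R=–
  O: L=–, R=–
  T: L=–, R=–
  E: L=–, R=–
  W: L=–, R=Y
  A: L=–, R=–
  Y: L=–, R=–

Subtree rooted at V contains: V, S, N, L, M, R, O, U, T, Z, W, Y — 12 nodes.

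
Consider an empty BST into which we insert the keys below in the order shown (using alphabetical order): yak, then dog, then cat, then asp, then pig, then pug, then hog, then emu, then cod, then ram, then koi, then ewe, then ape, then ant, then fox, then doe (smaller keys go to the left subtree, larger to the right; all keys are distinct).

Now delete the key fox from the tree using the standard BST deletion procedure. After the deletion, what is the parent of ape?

yak: root
dog: left child of yak (depth 1)
cat: left child of dog (depth 2)
asp: left child of cat (depth 3)
pig: right child of dog (depth 2)
pug: right child of pig (depth 3)
hog: left child of pig (depth 3)
emu: left child of hog (depth 4)
cod: right child of cat (depth 3)
ram: right child of pug (depth 4)
koi: right child of hog (depth 4)
ewe: right child of emu (depth 5)
ape: left child of asp (depth 4)
ant: left child of ape (depth 5)
fox: right child of ewe (depth 6)
doe: right child of cod (depth 4)

Delete fox (at most one child — splice it out).
After deletion, ape's parent is asp.

asp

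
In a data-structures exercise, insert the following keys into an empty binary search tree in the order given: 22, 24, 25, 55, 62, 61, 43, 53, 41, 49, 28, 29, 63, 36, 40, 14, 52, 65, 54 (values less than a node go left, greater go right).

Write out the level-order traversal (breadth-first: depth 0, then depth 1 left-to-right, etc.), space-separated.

Insert 22: tree is empty, so 22 becomes the root.
Insert 24: 24 > 22 → go right. Place as right child of 22.
Insert 25: 25 > 22 → go right; 25 > 24 → go right. Place as right child of 24.
Insert 55: 55 > 22 → go right; 55 > 24 → go right; 55 > 25 → go right. Place as right child of 25.
Insert 62: 62 > 22 → go right; 62 > 24 → go right; 62 > 25 → go right; 62 > 55 → go right. Place as right child of 55.
Insert 61: 61 > 22 → go right; 61 > 24 → go right; 61 > 25 → go right; 61 > 55 → go right; 61 < 62 → go left. Place as left child of 62.
Insert 43: 43 > 22 → go right; 43 > 24 → go right; 43 > 25 → go right; 43 < 55 → go left. Place as left child of 55.
Insert 53: 53 > 22 → go right; 53 > 24 → go right; 53 > 25 → go right; 53 < 55 → go left; 53 > 43 → go right. Place as right child of 43.
Insert 41: 41 > 22 → go right; 41 > 24 → go right; 41 > 25 → go right; 41 < 55 → go left; 41 < 43 → go left. Place as left child of 43.
Insert 49: 49 > 22 → go right; 49 > 24 → go right; 49 > 25 → go right; 49 < 55 → go left; 49 > 43 → go right; 49 < 53 → go left. Place as left child of 53.
Insert 28: 28 > 22 → go right; 28 > 24 → go right; 28 > 25 → go right; 28 < 55 → go left; 28 < 43 → go left; 28 < 41 → go left. Place as left child of 41.
Insert 29: 29 > 22 → go right; 29 > 24 → go right; 29 > 25 → go right; 29 < 55 → go left; 29 < 43 → go left; 29 < 41 → go left; 29 > 28 → go right. Place as right child of 28.
Insert 63: 63 > 22 → go right; 63 > 24 → go right; 63 > 25 → go right; 63 > 55 → go right; 63 > 62 → go right. Place as right child of 62.
Insert 36: 36 > 22 → go right; 36 > 24 → go right; 36 > 25 → go right; 36 < 55 → go left; 36 < 43 → go left; 36 < 41 → go left; 36 > 28 → go right; 36 > 29 → go right. Place as right child of 29.
Insert 40: 40 > 22 → go right; 40 > 24 → go right; 40 > 25 → go right; 40 < 55 → go left; 40 < 43 → go left; 40 < 41 → go left; 40 > 28 → go right; 40 > 29 → go right; 40 > 36 → go right. Place as right child of 36.
Insert 14: 14 < 22 → go left. Place as left child of 22.
Insert 52: 52 > 22 → go right; 52 > 24 → go right; 52 > 25 → go right; 52 < 55 → go left; 52 > 43 → go right; 52 < 53 → go left; 52 > 49 → go right. Place as right child of 49.
Insert 65: 65 > 22 → go right; 65 > 24 → go right; 65 > 25 → go right; 65 > 55 → go right; 65 > 62 → go right; 65 > 63 → go right. Place as right child of 63.
Insert 54: 54 > 22 → go right; 54 > 24 → go right; 54 > 25 → go right; 54 < 55 → go left; 54 > 43 → go right; 54 > 53 → go right. Place as right child of 53.

22 14 24 25 55 43 62 41 53 61 63 28 49 54 65 29 52 36 40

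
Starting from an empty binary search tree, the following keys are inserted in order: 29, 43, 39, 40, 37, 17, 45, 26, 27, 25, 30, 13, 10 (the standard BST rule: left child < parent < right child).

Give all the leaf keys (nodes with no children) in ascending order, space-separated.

Insert 29: tree is empty, so 29 becomes the root.
Insert 43: 43 > 29 → go right. Place as right child of 29.
Insert 39: 39 > 29 → go right; 39 < 43 → go left. Place as left child of 43.
Insert 40: 40 > 29 → go right; 40 < 43 → go left; 40 > 39 → go right. Place as right child of 39.
Insert 37: 37 > 29 → go right; 37 < 43 → go left; 37 < 39 → go left. Place as left child of 39.
Insert 17: 17 < 29 → go left. Place as left child of 29.
Insert 45: 45 > 29 → go right; 45 > 43 → go right. Place as right child of 43.
Insert 26: 26 < 29 → go left; 26 > 17 → go right. Place as right child of 17.
Insert 27: 27 < 29 → go left; 27 > 17 → go right; 27 > 26 → go right. Place as right child of 26.
Insert 25: 25 < 29 → go left; 25 > 17 → go right; 25 < 26 → go left. Place as left child of 26.
Insert 30: 30 > 29 → go right; 30 < 43 → go left; 30 < 39 → go left; 30 < 37 → go left. Place as left child of 37.
Insert 13: 13 < 29 → go left; 13 < 17 → go left. Place as left child of 17.
Insert 10: 10 < 29 → go left; 10 < 17 → go left; 10 < 13 → go left. Place as left child of 13.

10 25 27 30 40 45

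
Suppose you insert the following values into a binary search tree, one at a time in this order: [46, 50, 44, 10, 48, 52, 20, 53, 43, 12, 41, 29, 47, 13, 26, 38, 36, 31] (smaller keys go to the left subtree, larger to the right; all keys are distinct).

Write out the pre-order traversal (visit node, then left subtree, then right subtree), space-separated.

Insert 46: tree is empty, so 46 becomes the root.
Insert 50: 50 > 46 → go right. Place as right child of 46.
Insert 44: 44 < 46 → go left. Place as left child of 46.
Insert 10: 10 < 46 → go left; 10 < 44 → go left. Place as left child of 44.
Insert 48: 48 > 46 → go right; 48 < 50 → go left. Place as left child of 50.
Insert 52: 52 > 46 → go right; 52 > 50 → go right. Place as right child of 50.
Insert 20: 20 < 46 → go left; 20 < 44 → go left; 20 > 10 → go right. Place as right child of 10.
Insert 53: 53 > 46 → go right; 53 > 50 → go right; 53 > 52 → go right. Place as right child of 52.
Insert 43: 43 < 46 → go left; 43 < 44 → go left; 43 > 10 → go right; 43 > 20 → go right. Place as right child of 20.
Insert 12: 12 < 46 → go left; 12 < 44 → go left; 12 > 10 → go right; 12 < 20 → go left. Place as left child of 20.
Insert 41: 41 < 46 → go left; 41 < 44 → go left; 41 > 10 → go right; 41 > 20 → go right; 41 < 43 → go left. Place as left child of 43.
Insert 29: 29 < 46 → go left; 29 < 44 → go left; 29 > 10 → go right; 29 > 20 → go right; 29 < 43 → go left; 29 < 41 → go left. Place as left child of 41.
Insert 47: 47 > 46 → go right; 47 < 50 → go left; 47 < 48 → go left. Place as left child of 48.
Insert 13: 13 < 46 → go left; 13 < 44 → go left; 13 > 10 → go right; 13 < 20 → go left; 13 > 12 → go right. Place as right child of 12.
Insert 26: 26 < 46 → go left; 26 < 44 → go left; 26 > 10 → go right; 26 > 20 → go right; 26 < 43 → go left; 26 < 41 → go left; 26 < 29 → go left. Place as left child of 29.
Insert 38: 38 < 46 → go left; 38 < 44 → go left; 38 > 10 → go right; 38 > 20 → go right; 38 < 43 → go left; 38 < 41 → go left; 38 > 29 → go right. Place as right child of 29.
Insert 36: 36 < 46 → go left; 36 < 44 → go left; 36 > 10 → go right; 36 > 20 → go right; 36 < 43 → go left; 36 < 41 → go left; 36 > 29 → go right; 36 < 38 → go left. Place as left child of 38.
Insert 31: 31 < 46 → go left; 31 < 44 → go left; 31 > 10 → go right; 31 > 20 → go right; 31 < 43 → go left; 31 < 41 → go left; 31 > 29 → go right; 31 < 38 → go left; 31 < 36 → go left. Place as left child of 36.

46 44 10 20 12 13 43 41 29 26 38 36 31 50 48 47 52 53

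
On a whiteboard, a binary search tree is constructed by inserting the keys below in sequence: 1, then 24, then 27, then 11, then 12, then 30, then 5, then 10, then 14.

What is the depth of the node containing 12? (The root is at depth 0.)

Resulting structure (node: left, right):
  1: L=–, R=24
  24: L=11, R=27
  27: L=–, R=30
  11: L=5, R=12
  12: L=–, R=14
  30: L=–, R=–
  5: L=–, R=10
  10: L=–, R=–
  14: L=–, R=–

Path to 12: 1 → 24 → 11 → 12, which is 3 edges.

3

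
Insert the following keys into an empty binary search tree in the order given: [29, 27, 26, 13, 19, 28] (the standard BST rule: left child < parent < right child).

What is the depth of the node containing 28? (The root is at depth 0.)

29: root
27: left child of 29 (depth 1)
26: left child of 27 (depth 2)
13: left child of 26 (depth 3)
19: right child of 13 (depth 4)
28: right child of 27 (depth 2)

Path to 28: 29 → 27 → 28, which is 2 edges.

2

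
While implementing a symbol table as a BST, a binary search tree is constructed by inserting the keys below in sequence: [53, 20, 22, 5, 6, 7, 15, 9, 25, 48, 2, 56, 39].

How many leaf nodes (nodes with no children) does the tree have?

4

Resulting structure (node: left, right):
  53: L=20, R=56
  20: L=5, R=22
  22: L=–, R=25
  5: L=2, R=6
  6: L=–, R=7
  7: L=–, R=15
  15: L=9, R=–
  9: L=–, R=–
  25: L=–, R=48
  48: L=39, R=–
  2: L=–, R=–
  56: L=–, R=–
  39: L=–, R=–

Leaves: 2, 9, 39, 56 — 4 in total.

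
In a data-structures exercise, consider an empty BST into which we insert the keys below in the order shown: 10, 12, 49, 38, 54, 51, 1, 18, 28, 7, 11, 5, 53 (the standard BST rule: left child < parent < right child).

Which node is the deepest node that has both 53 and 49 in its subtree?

49

10: root
12: right child of 10 (depth 1)
49: right child of 12 (depth 2)
38: left child of 49 (depth 3)
54: right child of 49 (depth 3)
51: left child of 54 (depth 4)
1: left child of 10 (depth 1)
18: left child of 38 (depth 4)
28: right child of 18 (depth 5)
7: right child of 1 (depth 2)
11: left child of 12 (depth 2)
5: left child of 7 (depth 3)
53: right child of 51 (depth 5)

Path to 53: 10 → 12 → 49 → 54 → 51 → 53
Path to 49: 10 → 12 → 49
49 lies on both paths and is an ancestor of the other node.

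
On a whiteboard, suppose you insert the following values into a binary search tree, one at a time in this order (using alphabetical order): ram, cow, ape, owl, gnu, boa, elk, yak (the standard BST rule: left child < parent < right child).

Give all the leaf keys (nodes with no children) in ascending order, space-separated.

Insert ram: tree is empty, so ram becomes the root.
Insert cow: cow < ram → go left. Place as left child of ram.
Insert ape: ape < ram → go left; ape < cow → go left. Place as left child of cow.
Insert owl: owl < ram → go left; owl > cow → go right. Place as right child of cow.
Insert gnu: gnu < ram → go left; gnu > cow → go right; gnu < owl → go left. Place as left child of owl.
Insert boa: boa < ram → go left; boa < cow → go left; boa > ape → go right. Place as right child of ape.
Insert elk: elk < ram → go left; elk > cow → go right; elk < owl → go left; elk < gnu → go left. Place as left child of gnu.
Insert yak: yak > ram → go right. Place as right child of ram.

boa elk yak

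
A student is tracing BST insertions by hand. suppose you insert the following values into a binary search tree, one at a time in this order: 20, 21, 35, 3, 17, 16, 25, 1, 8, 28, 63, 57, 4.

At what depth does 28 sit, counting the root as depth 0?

Resulting structure (node: left, right):
  20: L=3, R=21
  21: L=–, R=35
  35: L=25, R=63
  3: L=1, R=17
  17: L=16, R=–
  16: L=8, R=–
  25: L=–, R=28
  1: L=–, R=–
  8: L=4, R=–
  28: L=–, R=–
  63: L=57, R=–
  57: L=–, R=–
  4: L=–, R=–

Path to 28: 20 → 21 → 35 → 25 → 28, which is 4 edges.

4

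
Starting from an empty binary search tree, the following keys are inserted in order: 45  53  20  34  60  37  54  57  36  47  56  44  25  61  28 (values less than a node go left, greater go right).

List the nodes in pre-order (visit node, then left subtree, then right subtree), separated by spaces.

45 20 34 25 28 37 36 44 53 47 60 54 57 56 61

Insert 45: tree is empty, so 45 becomes the root.
Insert 53: 53 > 45 → go right. Place as right child of 45.
Insert 20: 20 < 45 → go left. Place as left child of 45.
Insert 34: 34 < 45 → go left; 34 > 20 → go right. Place as right child of 20.
Insert 60: 60 > 45 → go right; 60 > 53 → go right. Place as right child of 53.
Insert 37: 37 < 45 → go left; 37 > 20 → go right; 37 > 34 → go right. Place as right child of 34.
Insert 54: 54 > 45 → go right; 54 > 53 → go right; 54 < 60 → go left. Place as left child of 60.
Insert 57: 57 > 45 → go right; 57 > 53 → go right; 57 < 60 → go left; 57 > 54 → go right. Place as right child of 54.
Insert 36: 36 < 45 → go left; 36 > 20 → go right; 36 > 34 → go right; 36 < 37 → go left. Place as left child of 37.
Insert 47: 47 > 45 → go right; 47 < 53 → go left. Place as left child of 53.
Insert 56: 56 > 45 → go right; 56 > 53 → go right; 56 < 60 → go left; 56 > 54 → go right; 56 < 57 → go left. Place as left child of 57.
Insert 44: 44 < 45 → go left; 44 > 20 → go right; 44 > 34 → go right; 44 > 37 → go right. Place as right child of 37.
Insert 25: 25 < 45 → go left; 25 > 20 → go right; 25 < 34 → go left. Place as left child of 34.
Insert 61: 61 > 45 → go right; 61 > 53 → go right; 61 > 60 → go right. Place as right child of 60.
Insert 28: 28 < 45 → go left; 28 > 20 → go right; 28 < 34 → go left; 28 > 25 → go right. Place as right child of 25.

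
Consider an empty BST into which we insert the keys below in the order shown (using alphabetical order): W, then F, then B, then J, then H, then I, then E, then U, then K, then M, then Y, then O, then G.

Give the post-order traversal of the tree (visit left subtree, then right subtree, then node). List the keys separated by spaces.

Insert W: tree is empty, so W becomes the root.
Insert F: F < W → go left. Place as left child of W.
Insert B: B < W → go left; B < F → go left. Place as left child of F.
Insert J: J < W → go left; J > F → go right. Place as right child of F.
Insert H: H < W → go left; H > F → go right; H < J → go left. Place as left child of J.
Insert I: I < W → go left; I > F → go right; I < J → go left; I > H → go right. Place as right child of H.
Insert E: E < W → go left; E < F → go left; E > B → go right. Place as right child of B.
Insert U: U < W → go left; U > F → go right; U > J → go right. Place as right child of J.
Insert K: K < W → go left; K > F → go right; K > J → go right; K < U → go left. Place as left child of U.
Insert M: M < W → go left; M > F → go right; M > J → go right; M < U → go left; M > K → go right. Place as right child of K.
Insert Y: Y > W → go right. Place as right child of W.
Insert O: O < W → go left; O > F → go right; O > J → go right; O < U → go left; O > K → go right; O > M → go right. Place as right child of M.
Insert G: G < W → go left; G > F → go right; G < J → go left; G < H → go left. Place as left child of H.

E B G I H O M K U J F Y W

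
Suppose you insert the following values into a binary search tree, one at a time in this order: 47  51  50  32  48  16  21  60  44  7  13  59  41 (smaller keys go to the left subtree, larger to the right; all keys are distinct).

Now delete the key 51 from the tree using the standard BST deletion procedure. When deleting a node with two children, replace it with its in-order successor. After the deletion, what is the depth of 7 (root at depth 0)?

47: root
51: right child of 47 (depth 1)
50: left child of 51 (depth 2)
32: left child of 47 (depth 1)
48: left child of 50 (depth 3)
16: left child of 32 (depth 2)
21: right child of 16 (depth 3)
60: right child of 51 (depth 2)
44: right child of 32 (depth 2)
7: left child of 16 (depth 3)
13: right child of 7 (depth 4)
59: left child of 60 (depth 3)
41: left child of 44 (depth 3)

Delete 51 (two children — replace with in-order successor).
After deletion, path to 7: 47 → 32 → 16 → 7.

3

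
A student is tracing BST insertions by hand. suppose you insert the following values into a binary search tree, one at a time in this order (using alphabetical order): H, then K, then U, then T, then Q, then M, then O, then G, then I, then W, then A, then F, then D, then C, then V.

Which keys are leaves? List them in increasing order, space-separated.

C I O V

Insert H: tree is empty, so H becomes the root.
Insert K: K > H → go right. Place as right child of H.
Insert U: U > H → go right; U > K → go right. Place as right child of K.
Insert T: T > H → go right; T > K → go right; T < U → go left. Place as left child of U.
Insert Q: Q > H → go right; Q > K → go right; Q < U → go left; Q < T → go left. Place as left child of T.
Insert M: M > H → go right; M > K → go right; M < U → go left; M < T → go left; M < Q → go left. Place as left child of Q.
Insert O: O > H → go right; O > K → go right; O < U → go left; O < T → go left; O < Q → go left; O > M → go right. Place as right child of M.
Insert G: G < H → go left. Place as left child of H.
Insert I: I > H → go right; I < K → go left. Place as left child of K.
Insert W: W > H → go right; W > K → go right; W > U → go right. Place as right child of U.
Insert A: A < H → go left; A < G → go left. Place as left child of G.
Insert F: F < H → go left; F < G → go left; F > A → go right. Place as right child of A.
Insert D: D < H → go left; D < G → go left; D > A → go right; D < F → go left. Place as left child of F.
Insert C: C < H → go left; C < G → go left; C > A → go right; C < F → go left; C < D → go left. Place as left child of D.
Insert V: V > H → go right; V > K → go right; V > U → go right; V < W → go left. Place as left child of W.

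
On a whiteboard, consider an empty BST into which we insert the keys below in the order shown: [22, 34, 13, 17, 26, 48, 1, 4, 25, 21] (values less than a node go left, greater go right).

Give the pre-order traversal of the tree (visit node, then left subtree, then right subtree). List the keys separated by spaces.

Insert 22: tree is empty, so 22 becomes the root.
Insert 34: 34 > 22 → go right. Place as right child of 22.
Insert 13: 13 < 22 → go left. Place as left child of 22.
Insert 17: 17 < 22 → go left; 17 > 13 → go right. Place as right child of 13.
Insert 26: 26 > 22 → go right; 26 < 34 → go left. Place as left child of 34.
Insert 48: 48 > 22 → go right; 48 > 34 → go right. Place as right child of 34.
Insert 1: 1 < 22 → go left; 1 < 13 → go left. Place as left child of 13.
Insert 4: 4 < 22 → go left; 4 < 13 → go left; 4 > 1 → go right. Place as right child of 1.
Insert 25: 25 > 22 → go right; 25 < 34 → go left; 25 < 26 → go left. Place as left child of 26.
Insert 21: 21 < 22 → go left; 21 > 13 → go right; 21 > 17 → go right. Place as right child of 17.

22 13 1 4 17 21 34 26 25 48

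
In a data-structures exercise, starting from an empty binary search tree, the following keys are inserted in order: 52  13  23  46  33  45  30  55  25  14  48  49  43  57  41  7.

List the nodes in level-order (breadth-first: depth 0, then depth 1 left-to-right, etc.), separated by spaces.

Insert 52: tree is empty, so 52 becomes the root.
Insert 13: 13 < 52 → go left. Place as left child of 52.
Insert 23: 23 < 52 → go left; 23 > 13 → go right. Place as right child of 13.
Insert 46: 46 < 52 → go left; 46 > 13 → go right; 46 > 23 → go right. Place as right child of 23.
Insert 33: 33 < 52 → go left; 33 > 13 → go right; 33 > 23 → go right; 33 < 46 → go left. Place as left child of 46.
Insert 45: 45 < 52 → go left; 45 > 13 → go right; 45 > 23 → go right; 45 < 46 → go left; 45 > 33 → go right. Place as right child of 33.
Insert 30: 30 < 52 → go left; 30 > 13 → go right; 30 > 23 → go right; 30 < 46 → go left; 30 < 33 → go left. Place as left child of 33.
Insert 55: 55 > 52 → go right. Place as right child of 52.
Insert 25: 25 < 52 → go left; 25 > 13 → go right; 25 > 23 → go right; 25 < 46 → go left; 25 < 33 → go left; 25 < 30 → go left. Place as left child of 30.
Insert 14: 14 < 52 → go left; 14 > 13 → go right; 14 < 23 → go left. Place as left child of 23.
Insert 48: 48 < 52 → go left; 48 > 13 → go right; 48 > 23 → go right; 48 > 46 → go right. Place as right child of 46.
Insert 49: 49 < 52 → go left; 49 > 13 → go right; 49 > 23 → go right; 49 > 46 → go right; 49 > 48 → go right. Place as right child of 48.
Insert 43: 43 < 52 → go left; 43 > 13 → go right; 43 > 23 → go right; 43 < 46 → go left; 43 > 33 → go right; 43 < 45 → go left. Place as left child of 45.
Insert 57: 57 > 52 → go right; 57 > 55 → go right. Place as right child of 55.
Insert 41: 41 < 52 → go left; 41 > 13 → go right; 41 > 23 → go right; 41 < 46 → go left; 41 > 33 → go right; 41 < 45 → go left; 41 < 43 → go left. Place as left child of 43.
Insert 7: 7 < 52 → go left; 7 < 13 → go left. Place as left child of 13.

52 13 55 7 23 57 14 46 33 48 30 45 49 25 43 41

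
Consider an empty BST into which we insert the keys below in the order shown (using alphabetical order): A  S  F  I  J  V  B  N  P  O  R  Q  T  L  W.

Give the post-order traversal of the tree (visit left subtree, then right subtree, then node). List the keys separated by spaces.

A: root
S: right child of A (depth 1)
F: left child of S (depth 2)
I: right child of F (depth 3)
J: right child of I (depth 4)
V: right child of S (depth 2)
B: left child of F (depth 3)
N: right child of J (depth 5)
P: right child of N (depth 6)
O: left child of P (depth 7)
R: right child of P (depth 7)
Q: left child of R (depth 8)
T: left child of V (depth 3)
L: left child of N (depth 6)
W: right child of V (depth 3)

B L O Q R P N J I F T W V S A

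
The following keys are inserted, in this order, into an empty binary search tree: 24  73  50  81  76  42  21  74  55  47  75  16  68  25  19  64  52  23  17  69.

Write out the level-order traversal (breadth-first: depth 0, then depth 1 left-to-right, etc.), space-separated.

24 21 73 16 23 50 81 19 42 55 76 17 25 47 52 68 74 64 69 75

24: root
73: right child of 24 (depth 1)
50: left child of 73 (depth 2)
81: right child of 73 (depth 2)
76: left child of 81 (depth 3)
42: left child of 50 (depth 3)
21: left child of 24 (depth 1)
74: left child of 76 (depth 4)
55: right child of 50 (depth 3)
47: right child of 42 (depth 4)
75: right child of 74 (depth 5)
16: left child of 21 (depth 2)
68: right child of 55 (depth 4)
25: left child of 42 (depth 4)
19: right child of 16 (depth 3)
64: left child of 68 (depth 5)
52: left child of 55 (depth 4)
23: right child of 21 (depth 2)
17: left child of 19 (depth 4)
69: right child of 68 (depth 5)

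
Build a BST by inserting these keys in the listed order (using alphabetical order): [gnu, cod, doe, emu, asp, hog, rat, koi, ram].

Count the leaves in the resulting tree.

3

Resulting structure (node: left, right):
  gnu: L=cod, R=hog
  cod: L=asp, R=doe
  doe: L=–, R=emu
  emu: L=–, R=–
  asp: L=–, R=–
  hog: L=–, R=rat
  rat: L=koi, R=–
  koi: L=–, R=ram
  ram: L=–, R=–

Leaves: asp, emu, ram — 3 in total.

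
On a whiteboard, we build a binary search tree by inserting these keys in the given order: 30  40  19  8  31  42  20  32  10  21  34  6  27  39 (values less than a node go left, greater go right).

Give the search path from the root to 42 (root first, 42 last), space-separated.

30 40 42

Resulting structure (node: left, right):
  30: L=19, R=40
  40: L=31, R=42
  19: L=8, R=20
  8: L=6, R=10
  31: L=–, R=32
  42: L=–, R=–
  20: L=–, R=21
  32: L=–, R=34
  10: L=–, R=–
  21: L=–, R=27
  34: L=–, R=39
  6: L=–, R=–
  27: L=–, R=–
  39: L=–, R=–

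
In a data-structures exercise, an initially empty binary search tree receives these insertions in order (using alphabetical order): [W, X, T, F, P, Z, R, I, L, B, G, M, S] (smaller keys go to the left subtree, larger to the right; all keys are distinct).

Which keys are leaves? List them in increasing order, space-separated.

Insert W: tree is empty, so W becomes the root.
Insert X: X > W → go right. Place as right child of W.
Insert T: T < W → go left. Place as left child of W.
Insert F: F < W → go left; F < T → go left. Place as left child of T.
Insert P: P < W → go left; P < T → go left; P > F → go right. Place as right child of F.
Insert Z: Z > W → go right; Z > X → go right. Place as right child of X.
Insert R: R < W → go left; R < T → go left; R > F → go right; R > P → go right. Place as right child of P.
Insert I: I < W → go left; I < T → go left; I > F → go right; I < P → go left. Place as left child of P.
Insert L: L < W → go left; L < T → go left; L > F → go right; L < P → go left; L > I → go right. Place as right child of I.
Insert B: B < W → go left; B < T → go left; B < F → go left. Place as left child of F.
Insert G: G < W → go left; G < T → go left; G > F → go right; G < P → go left; G < I → go left. Place as left child of I.
Insert M: M < W → go left; M < T → go left; M > F → go right; M < P → go left; M > I → go right; M > L → go right. Place as right child of L.
Insert S: S < W → go left; S < T → go left; S > F → go right; S > P → go right; S > R → go right. Place as right child of R.

B G M S Z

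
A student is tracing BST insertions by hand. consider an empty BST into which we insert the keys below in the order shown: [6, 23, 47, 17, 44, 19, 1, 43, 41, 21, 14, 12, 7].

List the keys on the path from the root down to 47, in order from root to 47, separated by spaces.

Insert 6: tree is empty, so 6 becomes the root.
Insert 23: 23 > 6 → go right. Place as right child of 6.
Insert 47: 47 > 6 → go right; 47 > 23 → go right. Place as right child of 23.
Insert 17: 17 > 6 → go right; 17 < 23 → go left. Place as left child of 23.
Insert 44: 44 > 6 → go right; 44 > 23 → go right; 44 < 47 → go left. Place as left child of 47.
Insert 19: 19 > 6 → go right; 19 < 23 → go left; 19 > 17 → go right. Place as right child of 17.
Insert 1: 1 < 6 → go left. Place as left child of 6.
Insert 43: 43 > 6 → go right; 43 > 23 → go right; 43 < 47 → go left; 43 < 44 → go left. Place as left child of 44.
Insert 41: 41 > 6 → go right; 41 > 23 → go right; 41 < 47 → go left; 41 < 44 → go left; 41 < 43 → go left. Place as left child of 43.
Insert 21: 21 > 6 → go right; 21 < 23 → go left; 21 > 17 → go right; 21 > 19 → go right. Place as right child of 19.
Insert 14: 14 > 6 → go right; 14 < 23 → go left; 14 < 17 → go left. Place as left child of 17.
Insert 12: 12 > 6 → go right; 12 < 23 → go left; 12 < 17 → go left; 12 < 14 → go left. Place as left child of 14.
Insert 7: 7 > 6 → go right; 7 < 23 → go left; 7 < 17 → go left; 7 < 14 → go left; 7 < 12 → go left. Place as left child of 12.

6 23 47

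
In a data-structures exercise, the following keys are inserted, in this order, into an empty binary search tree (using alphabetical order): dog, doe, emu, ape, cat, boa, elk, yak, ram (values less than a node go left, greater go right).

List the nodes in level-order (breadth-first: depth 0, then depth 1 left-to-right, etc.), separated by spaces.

dog doe emu ape elk yak cat ram boa

Resulting structure (node: left, right):
  dog: L=doe, R=emu
  doe: L=ape, R=–
  emu: L=elk, R=yak
  ape: L=–, R=cat
  cat: L=boa, R=–
  boa: L=–, R=–
  elk: L=–, R=–
  yak: L=ram, R=–
  ram: L=–, R=–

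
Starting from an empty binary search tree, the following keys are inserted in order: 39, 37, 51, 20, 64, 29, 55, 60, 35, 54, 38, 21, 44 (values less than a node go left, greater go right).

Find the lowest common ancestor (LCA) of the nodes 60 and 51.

51

39: root
37: left child of 39 (depth 1)
51: right child of 39 (depth 1)
20: left child of 37 (depth 2)
64: right child of 51 (depth 2)
29: right child of 20 (depth 3)
55: left child of 64 (depth 3)
60: right child of 55 (depth 4)
35: right child of 29 (depth 4)
54: left child of 55 (depth 4)
38: right child of 37 (depth 2)
21: left child of 29 (depth 4)
44: left child of 51 (depth 2)

Path to 60: 39 → 51 → 64 → 55 → 60
Path to 51: 39 → 51
51 lies on both paths and is an ancestor of the other node.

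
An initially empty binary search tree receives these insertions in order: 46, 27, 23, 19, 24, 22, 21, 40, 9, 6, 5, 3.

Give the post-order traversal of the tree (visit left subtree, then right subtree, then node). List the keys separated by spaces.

Resulting structure (node: left, right):
  46: L=27, R=–
  27: L=23, R=40
  23: L=19, R=24
  19: L=9, R=22
  24: L=–, R=–
  22: L=21, R=–
  21: L=–, R=–
  40: L=–, R=–
  9: L=6, R=–
  6: L=5, R=–
  5: L=3, R=–
  3: L=–, R=–

3 5 6 9 21 22 19 24 23 40 27 46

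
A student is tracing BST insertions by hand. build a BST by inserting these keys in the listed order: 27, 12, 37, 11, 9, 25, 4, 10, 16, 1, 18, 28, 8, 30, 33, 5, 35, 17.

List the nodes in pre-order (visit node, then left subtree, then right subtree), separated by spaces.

27: root
12: left child of 27 (depth 1)
37: right child of 27 (depth 1)
11: left child of 12 (depth 2)
9: left child of 11 (depth 3)
25: right child of 12 (depth 2)
4: left child of 9 (depth 4)
10: right child of 9 (depth 4)
16: left child of 25 (depth 3)
1: left child of 4 (depth 5)
18: right child of 16 (depth 4)
28: left child of 37 (depth 2)
8: right child of 4 (depth 5)
30: right child of 28 (depth 3)
33: right child of 30 (depth 4)
5: left child of 8 (depth 6)
35: right child of 33 (depth 5)
17: left child of 18 (depth 5)

27 12 11 9 4 1 8 5 10 25 16 18 17 37 28 30 33 35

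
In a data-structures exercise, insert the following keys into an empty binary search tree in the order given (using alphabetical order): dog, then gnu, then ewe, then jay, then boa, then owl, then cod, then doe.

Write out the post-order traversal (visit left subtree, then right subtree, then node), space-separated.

doe cod boa ewe owl jay gnu dog

Resulting structure (node: left, right):
  dog: L=boa, R=gnu
  gnu: L=ewe, R=jay
  ewe: L=–, R=–
  jay: L=–, R=owl
  boa: L=–, R=cod
  owl: L=–, R=–
  cod: L=–, R=doe
  doe: L=–, R=–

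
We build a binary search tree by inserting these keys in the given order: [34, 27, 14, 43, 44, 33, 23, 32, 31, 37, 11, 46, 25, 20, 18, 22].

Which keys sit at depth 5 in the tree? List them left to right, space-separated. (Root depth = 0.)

18 22

Insert 34: tree is empty, so 34 becomes the root.
Insert 27: 27 < 34 → go left. Place as left child of 34.
Insert 14: 14 < 34 → go left; 14 < 27 → go left. Place as left child of 27.
Insert 43: 43 > 34 → go right. Place as right child of 34.
Insert 44: 44 > 34 → go right; 44 > 43 → go right. Place as right child of 43.
Insert 33: 33 < 34 → go left; 33 > 27 → go right. Place as right child of 27.
Insert 23: 23 < 34 → go left; 23 < 27 → go left; 23 > 14 → go right. Place as right child of 14.
Insert 32: 32 < 34 → go left; 32 > 27 → go right; 32 < 33 → go left. Place as left child of 33.
Insert 31: 31 < 34 → go left; 31 > 27 → go right; 31 < 33 → go left; 31 < 32 → go left. Place as left child of 32.
Insert 37: 37 > 34 → go right; 37 < 43 → go left. Place as left child of 43.
Insert 11: 11 < 34 → go left; 11 < 27 → go left; 11 < 14 → go left. Place as left child of 14.
Insert 46: 46 > 34 → go right; 46 > 43 → go right; 46 > 44 → go right. Place as right child of 44.
Insert 25: 25 < 34 → go left; 25 < 27 → go left; 25 > 14 → go right; 25 > 23 → go right. Place as right child of 23.
Insert 20: 20 < 34 → go left; 20 < 27 → go left; 20 > 14 → go right; 20 < 23 → go left. Place as left child of 23.
Insert 18: 18 < 34 → go left; 18 < 27 → go left; 18 > 14 → go right; 18 < 23 → go left; 18 < 20 → go left. Place as left child of 20.
Insert 22: 22 < 34 → go left; 22 < 27 → go left; 22 > 14 → go right; 22 < 23 → go left; 22 > 20 → go right. Place as right child of 20.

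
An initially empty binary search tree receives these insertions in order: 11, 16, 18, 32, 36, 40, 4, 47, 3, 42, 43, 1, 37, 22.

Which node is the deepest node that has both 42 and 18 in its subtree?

18

11: root
16: right child of 11 (depth 1)
18: right child of 16 (depth 2)
32: right child of 18 (depth 3)
36: right child of 32 (depth 4)
40: right child of 36 (depth 5)
4: left child of 11 (depth 1)
47: right child of 40 (depth 6)
3: left child of 4 (depth 2)
42: left child of 47 (depth 7)
43: right child of 42 (depth 8)
1: left child of 3 (depth 3)
37: left child of 40 (depth 6)
22: left child of 32 (depth 4)

Path to 42: 11 → 16 → 18 → 32 → 36 → 40 → 47 → 42
Path to 18: 11 → 16 → 18
18 lies on both paths and is an ancestor of the other node.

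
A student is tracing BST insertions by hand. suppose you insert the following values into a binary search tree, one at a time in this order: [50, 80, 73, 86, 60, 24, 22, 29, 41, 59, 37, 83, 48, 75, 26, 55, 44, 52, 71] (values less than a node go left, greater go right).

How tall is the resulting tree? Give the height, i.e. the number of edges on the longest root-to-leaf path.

6

Insert 50: tree is empty, so 50 becomes the root.
Insert 80: 80 > 50 → go right. Place as right child of 50.
Insert 73: 73 > 50 → go right; 73 < 80 → go left. Place as left child of 80.
Insert 86: 86 > 50 → go right; 86 > 80 → go right. Place as right child of 80.
Insert 60: 60 > 50 → go right; 60 < 80 → go left; 60 < 73 → go left. Place as left child of 73.
Insert 24: 24 < 50 → go left. Place as left child of 50.
Insert 22: 22 < 50 → go left; 22 < 24 → go left. Place as left child of 24.
Insert 29: 29 < 50 → go left; 29 > 24 → go right. Place as right child of 24.
Insert 41: 41 < 50 → go left; 41 > 24 → go right; 41 > 29 → go right. Place as right child of 29.
Insert 59: 59 > 50 → go right; 59 < 80 → go left; 59 < 73 → go left; 59 < 60 → go left. Place as left child of 60.
Insert 37: 37 < 50 → go left; 37 > 24 → go right; 37 > 29 → go right; 37 < 41 → go left. Place as left child of 41.
Insert 83: 83 > 50 → go right; 83 > 80 → go right; 83 < 86 → go left. Place as left child of 86.
Insert 48: 48 < 50 → go left; 48 > 24 → go right; 48 > 29 → go right; 48 > 41 → go right. Place as right child of 41.
Insert 75: 75 > 50 → go right; 75 < 80 → go left; 75 > 73 → go right. Place as right child of 73.
Insert 26: 26 < 50 → go left; 26 > 24 → go right; 26 < 29 → go left. Place as left child of 29.
Insert 55: 55 > 50 → go right; 55 < 80 → go left; 55 < 73 → go left; 55 < 60 → go left; 55 < 59 → go left. Place as left child of 59.
Insert 44: 44 < 50 → go left; 44 > 24 → go right; 44 > 29 → go right; 44 > 41 → go right; 44 < 48 → go left. Place as left child of 48.
Insert 52: 52 > 50 → go right; 52 < 80 → go left; 52 < 73 → go left; 52 < 60 → go left; 52 < 59 → go left; 52 < 55 → go left. Place as left child of 55.
Insert 71: 71 > 50 → go right; 71 < 80 → go left; 71 < 73 → go left; 71 > 60 → go right. Place as right child of 60.

The deepest node is 52 at depth 6.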